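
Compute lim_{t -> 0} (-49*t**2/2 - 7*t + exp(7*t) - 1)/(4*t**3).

343/24

Direct substitution gives 0/0.
Apply L'Hôpital: lim (-49*t + 7*e^(7*t) - 7)/(12*t^2), still 0/0.
Apply L'Hôpital: lim (49*e^(7*t) - 49)/(24*t), still 0/0.
After 3 applications of L'Hôpital's rule the quotient is (343*e^(7*t))/(24); substituting t = 0 gives 343/24.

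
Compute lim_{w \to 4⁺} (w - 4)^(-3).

∞

As w → 4⁺, (w - 4) → 0⁺, so (w - 4)^3 → 0⁺ and 1/(w - 4)^3 → ∞.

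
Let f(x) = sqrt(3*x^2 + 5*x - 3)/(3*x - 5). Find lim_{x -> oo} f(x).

√(3)/3

For large |x|, √(3*x^2 + 5*x - 3) ≈ √3·|x| and the denominator ≈ 3x.
Since x → +∞, |x| = x, giving √3/(3) = √(3)/3.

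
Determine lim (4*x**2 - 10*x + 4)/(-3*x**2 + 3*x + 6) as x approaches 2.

-2/3

At x = 2 both the top and bottom vanish — a removable singularity. Factoring out (x - 2) from each leaves (4*x - 2)/(-3*x - 3), which at x = 2 equals -2/3.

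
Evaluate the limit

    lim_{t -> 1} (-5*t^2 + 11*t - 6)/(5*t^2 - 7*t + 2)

1/3

Direct substitution gives 0/0, so factor. Both numerator and denominator have (t - 1) as a factor.
After cancelling, the expression reduces to (6 - 5*t)/(5*t - 2).
Substituting t = 1 gives 1/3.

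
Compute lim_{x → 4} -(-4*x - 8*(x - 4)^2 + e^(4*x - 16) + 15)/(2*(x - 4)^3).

-16/3

Direct substitution gives 0/0.
Apply L'Hôpital: lim (-16*x + 4*e^(4*x - 16) + 60)/(-6*(x - 4)^2), still 0/0.
Apply L'Hôpital: lim (16*e^(4*x - 16) - 16)/(48 - 12*x), still 0/0.
After 3 applications of L'Hôpital's rule the quotient is (64*e^(4*x - 16))/(-12); substituting x = 4 gives -16/3.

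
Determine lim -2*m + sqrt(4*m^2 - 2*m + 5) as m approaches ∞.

An ∞ − ∞ form. Rationalising with the conjugate, the difference becomes (-2m + 5) / (√(4*m^2 - 2*m + 5) + 2m).
For large m the denominator behaves like 2·2m, so the quotient tends to -2/4 = -1/2.

-1/2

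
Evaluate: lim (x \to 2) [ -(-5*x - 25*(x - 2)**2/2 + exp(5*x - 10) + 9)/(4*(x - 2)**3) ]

-125/24

Direct substitution gives 0/0.
Apply L'Hôpital: lim (-25*x + 5*e^(5*x - 10) + 45)/(-12*(x - 2)^2), still 0/0.
Apply L'Hôpital: lim (25*e^(5*x - 10) - 25)/(48 - 24*x), still 0/0.
After 3 applications of L'Hôpital's rule the quotient is (125*e^(5*x - 10))/(-24); substituting x = 2 gives -125/24.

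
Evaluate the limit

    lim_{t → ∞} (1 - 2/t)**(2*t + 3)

Write it as [(1 - 2/t)^t]^(2) · (1 - 2/t)^(3). The bracketed term tends to e^(-2) and the second factor to 1, so the limit is e^(-4).

e^(-4)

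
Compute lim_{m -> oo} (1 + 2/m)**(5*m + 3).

The base → 1 and the exponent → ∞: a 1^∞ form.
Take logarithms: (5m + 3)·ln(1 + 2/m). Since ln(1+u) ~ u for small u, this behaves like (5m)·(2/m) → 10.
So the limit is e^(10).

e^(10)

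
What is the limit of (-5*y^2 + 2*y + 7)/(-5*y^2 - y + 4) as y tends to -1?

Direct substitution gives 0/0, so factor. Both numerator and denominator have (y + 1) as a factor.
After cancelling, the expression reduces to (7 - 5*y)/(4 - 5*y).
Substituting y = -1 gives 4/3.

4/3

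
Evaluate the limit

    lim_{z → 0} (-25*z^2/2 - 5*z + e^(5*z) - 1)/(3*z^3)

Direct substitution gives 0/0.
Apply L'Hôpital: lim (-25*z + 5*e^(5*z) - 5)/(9*z^2), still 0/0.
Apply L'Hôpital: lim (25*e^(5*z) - 25)/(18*z), still 0/0.
After 3 applications of L'Hôpital's rule the quotient is (125*e^(5*z))/(18); substituting z = 0 gives 125/18.

125/18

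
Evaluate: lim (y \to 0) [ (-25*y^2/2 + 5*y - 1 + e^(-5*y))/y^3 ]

Direct substitution gives 0/0.
Apply L'Hôpital: lim (-25*y + 5 - 5*e^(-5*y))/(3*y^2), still 0/0.
Apply L'Hôpital: lim (-25 + 25*e^(-5*y))/(6*y), still 0/0.
After 3 applications of L'Hôpital's rule the quotient is (-125*e^(-5*y))/(6); substituting y = 0 gives -125/6.

-125/6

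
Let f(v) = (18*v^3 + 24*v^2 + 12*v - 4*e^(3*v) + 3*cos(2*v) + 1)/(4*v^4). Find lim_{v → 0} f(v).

Substitution gives 0/0; apply L'Hôpital's rule 4 times.
After differentiating numerator and denominator 4 times the quotient is (-324*e^(3*v) + 48*cos(2*v))/(96); at v = 0 this is -23/8.

-23/8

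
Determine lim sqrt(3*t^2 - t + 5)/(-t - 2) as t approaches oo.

For large |t|, √(3*t^2 - t + 5) ≈ √3·|t| and the denominator ≈ -t.
Since t → +∞, |t| = t, giving √3/(-1) = -√(3).

-√(3)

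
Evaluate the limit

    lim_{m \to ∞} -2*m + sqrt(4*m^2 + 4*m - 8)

An ∞ − ∞ form. Rationalising with the conjugate, the difference becomes (4m - 8) / (√(4*m^2 + 4*m - 8) + 2m).
For large m the denominator behaves like 2·2m, so the quotient tends to 4/4 = 1.

1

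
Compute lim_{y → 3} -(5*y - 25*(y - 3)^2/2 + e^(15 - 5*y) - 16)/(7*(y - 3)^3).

Direct substitution gives 0/0.
Apply L'Hôpital: lim (-25*y - 5*e^(15 - 5*y) + 80)/(-21*(y - 3)^2), still 0/0.
Apply L'Hôpital: lim (25*e^(15 - 5*y) - 25)/(126 - 42*y), still 0/0.
After 3 applications of L'Hôpital's rule the quotient is (-125*e^(15 - 5*y))/(-42); substituting y = 3 gives 125/42.

125/42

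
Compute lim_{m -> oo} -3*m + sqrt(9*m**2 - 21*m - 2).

This has the form ∞ − ∞. Multiply and divide by the conjugate √(9*m^2 - 21*m - 2) + 3m.
That gives (-21m - 2) / (√(9*m^2 - 21*m - 2) + 3m).
Divide numerator and denominator by m: the limit is -21/(2·3) = -7/2.

-7/2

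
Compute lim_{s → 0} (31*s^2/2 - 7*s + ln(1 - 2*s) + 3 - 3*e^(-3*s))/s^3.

65/6

Substitution gives 0/0; apply L'Hôpital's rule 3 times.
After differentiating numerator and denominator 3 times the quotient is (81*e^(-3*s) + 16/(2*s - 1)^3)/(6); at s = 0 this is 65/6.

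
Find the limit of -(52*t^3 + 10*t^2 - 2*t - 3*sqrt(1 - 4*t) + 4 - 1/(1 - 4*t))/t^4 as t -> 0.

Substitution gives 0/0 (the numerator vanishes to order 4).
Expand each term to order t^4: the coefficient of t^4 in -3·√(1 - 4t) is 30 and in −1/(1 - 4t) is -256.
Lower-order terms cancel with the polynomial part, so the numerator is (-226)·t^4 + o(t^4), and the limit is (-226)/(-1) = 226.

226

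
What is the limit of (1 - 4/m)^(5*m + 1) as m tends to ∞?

The base → 1 and the exponent → ∞: a 1^∞ form.
Take logarithms: (5m + 1)·ln(1 - 4/m). Since ln(1+u) ~ u for small u, this behaves like (5m)·(-4/m) → -20.
So the limit is e^(-20).

e^(-20)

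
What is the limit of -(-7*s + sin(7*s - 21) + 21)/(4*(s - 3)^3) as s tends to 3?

343/24

Direct substitution gives 0/0.
Apply L'Hôpital: lim (7*cos(7*s - 21) - 7)/(-12*(s - 3)^2), still 0/0.
Apply L'Hôpital: lim (-49*sin(7*s - 21))/(72 - 24*s), still 0/0.
After 3 applications of L'Hôpital's rule the quotient is (-343*cos(7*s - 21))/(-24); substituting s = 3 gives 343/24.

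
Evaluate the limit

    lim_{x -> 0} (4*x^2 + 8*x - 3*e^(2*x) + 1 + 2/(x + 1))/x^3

-6

Substitution gives 0/0 (the numerator vanishes to order 3).
Expand each term to order x^3: the coefficient of x^3 in -3·e^(2x) is -4 and in 2·1/(1 + x) is -2.
Lower-order terms cancel with the polynomial part, so the numerator is (-6)·x^3 + o(x^3), and the limit is (-6)/(1) = -6.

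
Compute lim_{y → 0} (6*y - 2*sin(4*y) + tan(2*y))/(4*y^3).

6

Substitution gives 0/0 (the numerator vanishes to order 3).
Expand each term to order y^3: the coefficient of y^3 in tan(2y) is 8/3 and in -2·sin(4y) is 64/3.
Lower-order terms cancel with the polynomial part, so the numerator is (24)·y^3 + o(y^3), and the limit is (24)/(4) = 6.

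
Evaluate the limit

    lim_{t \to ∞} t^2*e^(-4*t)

Write as t^2/e^{4t}, an ∞/∞ form.
Exponential growth dominates any polynomial, so repeated L'Hôpital (or the standard result) gives 0.

0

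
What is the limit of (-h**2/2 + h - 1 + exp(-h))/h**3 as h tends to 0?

Direct substitution gives 0/0.
Apply L'Hôpital: lim (-h + 1 - e^(-h))/(3*h^2), still 0/0.
Apply L'Hôpital: lim (-1 + e^(-h))/(6*h), still 0/0.
After 3 applications of L'Hôpital's rule the quotient is (-e^(-h))/(6); substituting h = 0 gives -1/6.

-1/6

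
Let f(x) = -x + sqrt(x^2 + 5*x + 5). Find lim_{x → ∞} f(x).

This has the form ∞ − ∞. Multiply and divide by the conjugate √(x^2 + 5*x + 5) + x.
That gives (5x + 5) / (√(x^2 + 5*x + 5) + x).
Divide numerator and denominator by x: the limit is 5/(2·1) = 5/2.

5/2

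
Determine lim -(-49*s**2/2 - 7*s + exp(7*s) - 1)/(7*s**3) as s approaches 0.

-49/6

Direct substitution gives 0/0.
Apply L'Hôpital: lim (-49*s + 7*e^(7*s) - 7)/(-21*s^2), still 0/0.
Apply L'Hôpital: lim (49*e^(7*s) - 49)/(-42*s), still 0/0.
After 3 applications of L'Hôpital's rule the quotient is (343*e^(7*s))/(-42); substituting s = 0 gives -49/6.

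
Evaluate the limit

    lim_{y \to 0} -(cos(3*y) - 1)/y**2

Direct substitution gives 0/0.
Apply L'Hôpital: lim (-3*sin(3*y))/(-2*y), still 0/0.
After 2 applications of L'Hôpital's rule the quotient is (-9*cos(3*y))/(-2); substituting y = 0 gives 9/2.

9/2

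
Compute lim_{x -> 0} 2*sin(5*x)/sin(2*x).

5

Substitution gives 0/0.
Divide numerator and denominator by x: sin(5x)/x → 5 and sin(2x)/x → 2, so the limit is 2·5/2 = 5.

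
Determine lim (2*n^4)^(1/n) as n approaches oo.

1

Base → ∞ and exponent → 0: an ∞^0 form.
Take logs: (1/n)·ln(2·n^4) = (ln 2 + 4·ln n)/n → 0.
So the limit is e^0 = 1.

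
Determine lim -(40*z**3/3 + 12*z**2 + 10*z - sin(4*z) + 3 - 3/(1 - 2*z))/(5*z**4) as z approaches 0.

Substitution gives 0/0 (the numerator vanishes to order 4).
Expand each term to order z^4: the coefficient of z^4 in -3·1/(1 - 2z) is -48 and in −sin(4z) is 0.
Lower-order terms cancel with the polynomial part, so the numerator is (-48)·z^4 + o(z^4), and the limit is (-48)/(-5) = 48/5.

48/5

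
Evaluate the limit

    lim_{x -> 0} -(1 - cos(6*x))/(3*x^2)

Substitution gives 0/0.
Use (1 − cos u)/u² → 1/2 with u = 6x: the limit is 6²/(2·(-3)) = -6.

-6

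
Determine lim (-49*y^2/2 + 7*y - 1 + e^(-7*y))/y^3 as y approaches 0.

-343/6

Direct substitution gives 0/0.
Apply L'Hôpital: lim (-49*y + 7 - 7*e^(-7*y))/(3*y^2), still 0/0.
Apply L'Hôpital: lim (-49 + 49*e^(-7*y))/(6*y), still 0/0.
After 3 applications of L'Hôpital's rule the quotient is (-343*e^(-7*y))/(6); substituting y = 0 gives -343/6.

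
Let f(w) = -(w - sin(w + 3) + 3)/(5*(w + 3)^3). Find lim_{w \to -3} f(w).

Direct substitution gives 0/0.
Apply L'Hôpital: lim (1 - cos(w + 3))/(-15*(w + 3)^2), still 0/0.
Apply L'Hôpital: lim (sin(w + 3))/(-30*w - 90), still 0/0.
After 3 applications of L'Hôpital's rule the quotient is (cos(w + 3))/(-30); substituting w = -3 gives -1/30.

-1/30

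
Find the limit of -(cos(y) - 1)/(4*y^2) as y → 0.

Direct substitution gives 0/0.
Apply L'Hôpital: lim (-sin(y))/(-8*y), still 0/0.
After 2 applications of L'Hôpital's rule the quotient is (-cos(y))/(-8); substituting y = 0 gives 1/8.

1/8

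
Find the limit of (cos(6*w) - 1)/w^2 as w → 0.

Direct substitution gives 0/0.
Apply L'Hôpital: lim (-6*sin(6*w))/(2*w), still 0/0.
After 2 applications of L'Hôpital's rule the quotient is (-36*cos(6*w))/(2); substituting w = 0 gives -18.

-18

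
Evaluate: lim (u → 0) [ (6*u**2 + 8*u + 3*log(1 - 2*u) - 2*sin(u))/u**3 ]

-23/3

Substitution gives 0/0 (the numerator vanishes to order 3).
Expand each term to order u^3: the coefficient of u^3 in -2·sin(u) is 1/3 and in 3·ln(1 - 2u) is -8.
Lower-order terms cancel with the polynomial part, so the numerator is (-23/3)·u^3 + o(u^3), and the limit is (-23/3)/(1) = -23/3.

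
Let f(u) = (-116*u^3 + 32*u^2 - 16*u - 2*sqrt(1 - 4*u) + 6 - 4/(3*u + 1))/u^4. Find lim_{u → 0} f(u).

Substitution gives 0/0; apply L'Hôpital's rule 4 times.
After differentiating numerator and denominator 4 times the quotient is (-7776/(3*u + 1)^5 + 480/(1 - 4*u)^(7/2))/(24); at u = 0 this is -304.

-304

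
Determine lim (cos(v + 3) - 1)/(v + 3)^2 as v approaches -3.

Direct substitution gives 0/0.
Apply L'Hôpital: lim (-sin(v + 3))/(2*v + 6), still 0/0.
After 2 applications of L'Hôpital's rule the quotient is (-cos(v + 3))/(2); substituting v = -3 gives -1/2.

-1/2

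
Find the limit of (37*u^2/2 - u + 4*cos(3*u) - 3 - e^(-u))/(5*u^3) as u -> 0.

Substitution gives 0/0; apply L'Hôpital's rule 3 times.
After differentiating numerator and denominator 3 times the quotient is (108*sin(3*u) + e^(-u))/(30); at u = 0 this is 1/30.

1/30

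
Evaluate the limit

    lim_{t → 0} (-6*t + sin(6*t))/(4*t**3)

Direct substitution gives 0/0.
Apply L'Hôpital: lim (6*cos(6*t) - 6)/(12*t^2), still 0/0.
Apply L'Hôpital: lim (-36*sin(6*t))/(24*t), still 0/0.
After 3 applications of L'Hôpital's rule the quotient is (-216*cos(6*t))/(24); substituting t = 0 gives -9.

-9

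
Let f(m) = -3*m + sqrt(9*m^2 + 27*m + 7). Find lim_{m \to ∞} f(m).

An ∞ − ∞ form. Rationalising with the conjugate, the difference becomes (27m + 7) / (√(9*m^2 + 27*m + 7) + 3m).
For large m the denominator behaves like 2·3m, so the quotient tends to 27/6 = 9/2.

9/2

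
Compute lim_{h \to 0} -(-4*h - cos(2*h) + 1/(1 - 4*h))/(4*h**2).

-9/2

Substitution gives 0/0; apply L'Hôpital's rule 2 times.
After differentiating numerator and denominator 2 times the quotient is (4*cos(2*h) - 32/(4*h - 1)^3)/(-8); at h = 0 this is -9/2.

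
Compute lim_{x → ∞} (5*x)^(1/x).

1

Base → ∞ and exponent → 0: an ∞^0 form.
Take logs: (1/x)·ln(5·x^1) = (ln 5 + 1·ln x)/x → 0.
So the limit is e^0 = 1.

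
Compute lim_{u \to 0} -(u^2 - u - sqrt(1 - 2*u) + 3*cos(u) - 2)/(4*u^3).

Substitution gives 0/0; apply L'Hôpital's rule 3 times.
After differentiating numerator and denominator 3 times the quotient is (3*sin(u) + 3/(1 - 2*u)^(5/2))/(-24); at u = 0 this is -1/8.

-1/8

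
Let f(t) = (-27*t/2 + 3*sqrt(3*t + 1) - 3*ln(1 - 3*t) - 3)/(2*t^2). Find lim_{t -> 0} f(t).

81/16

Substitution gives 0/0 (the numerator vanishes to order 2).
Expand each term to order t^2: the coefficient of t^2 in -3·ln(1 - 3t) is 27/2 and in 3·√(1 + 3t) is -27/8.
Lower-order terms cancel with the polynomial part, so the numerator is (81/8)·t^2 + o(t^2), and the limit is (81/8)/(2) = 81/16.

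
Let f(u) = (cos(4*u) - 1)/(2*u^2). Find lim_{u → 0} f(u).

-4

Direct substitution gives 0/0.
Apply L'Hôpital: lim (-4*sin(4*u))/(4*u), still 0/0.
After 2 applications of L'Hôpital's rule the quotient is (-16*cos(4*u))/(4); substituting u = 0 gives -4.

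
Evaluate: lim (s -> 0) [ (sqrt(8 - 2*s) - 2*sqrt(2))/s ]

-√(2)/4

Substitution gives 0/0. Multiply numerator and denominator by the conjugate √(8 - 2s) + √8.
The numerator becomes (8 - 2s) − 8 = -2s, so the expression simplifies to -2/(√(8 - 2s) + √8).
Letting s → 0 gives -2/(2√8) = -√(2)/4.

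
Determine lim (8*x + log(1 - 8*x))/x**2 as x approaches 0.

-32

Direct substitution gives 0/0.
Apply L'Hôpital: lim (8 - 8/(1 - 8*x))/(2*x), still 0/0.
After 2 applications of L'Hôpital's rule the quotient is (-64/(1 - 8*x)^2)/(2); substituting x = 0 gives -32.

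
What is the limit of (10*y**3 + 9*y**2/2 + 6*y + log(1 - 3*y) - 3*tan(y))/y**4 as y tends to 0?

Substitution gives 0/0 (the numerator vanishes to order 4).
Expand each term to order y^4: the coefficient of y^4 in -3·tan(y) is 0 and in ln(1 - 3y) is -81/4.
Lower-order terms cancel with the polynomial part, so the numerator is (-81/4)·y^4 + o(y^4), and the limit is (-81/4)/(1) = -81/4.

-81/4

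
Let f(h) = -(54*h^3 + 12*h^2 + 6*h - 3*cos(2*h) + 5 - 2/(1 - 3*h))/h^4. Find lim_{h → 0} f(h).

Substitution gives 0/0; apply L'Hôpital's rule 4 times.
After differentiating numerator and denominator 4 times the quotient is (-48*cos(2*h) + 3888/(3*h - 1)^5)/(-24); at h = 0 this is 164.

164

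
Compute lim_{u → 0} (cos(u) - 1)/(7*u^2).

Direct substitution gives 0/0.
Apply L'Hôpital: lim (-sin(u))/(14*u), still 0/0.
After 2 applications of L'Hôpital's rule the quotient is (-cos(u))/(14); substituting u = 0 gives -1/14.

-1/14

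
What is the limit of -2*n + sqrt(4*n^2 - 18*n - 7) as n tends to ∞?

-9/2

This has the form ∞ − ∞. Multiply and divide by the conjugate √(4*n^2 - 18*n - 7) + 2n.
That gives (-18n - 7) / (√(4*n^2 - 18*n - 7) + 2n).
Divide numerator and denominator by n: the limit is -18/(2·2) = -9/2.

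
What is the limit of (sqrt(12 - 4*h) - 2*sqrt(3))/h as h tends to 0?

-√(3)/3

Substitution gives 0/0. Multiply numerator and denominator by the conjugate √(12 - 4h) + √12.
The numerator becomes (12 - 4h) − 12 = -4h, so the expression simplifies to -4/(√(12 - 4h) + √12).
Letting h → 0 gives -4/(2√12) = -√(3)/3.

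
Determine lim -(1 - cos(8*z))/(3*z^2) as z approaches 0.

Substitution gives 0/0.
Use (1 − cos u)/u² → 1/2 with u = 8z: the limit is 8²/(2·(-3)) = -32/3.

-32/3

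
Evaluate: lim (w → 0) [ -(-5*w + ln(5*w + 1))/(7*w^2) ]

Direct substitution gives 0/0.
Apply L'Hôpital: lim (-5 + 5/(5*w + 1))/(-14*w), still 0/0.
After 2 applications of L'Hôpital's rule the quotient is (-25/(5*w + 1)^2)/(-14); substituting w = 0 gives 25/14.

25/14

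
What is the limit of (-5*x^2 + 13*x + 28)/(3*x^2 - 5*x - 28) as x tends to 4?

-27/19

Since x = 4 makes numerator and denominator zero, (x - 4) divides both.
Cancelling it gives (-5*x - 7)/(3*x + 7); now plug in x = 4 to get -27/19.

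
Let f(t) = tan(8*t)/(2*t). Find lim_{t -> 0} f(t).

4

Substitution gives 0/0.
Since tan(u)/u → 1 as u → 0, tan(8t)/(8t) → 1 and the limit is 8/2 = 4.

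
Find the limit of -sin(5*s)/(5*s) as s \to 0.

-1

Substitution gives 0/0.
Write it as (5/(-5))·sin(5s)/(5s); since sin(u)/u → 1, the limit is -1.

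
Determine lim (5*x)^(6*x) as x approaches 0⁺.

1

Base → 0⁺ and exponent → 0⁺: a 0^0 form.
Take logs: 6x·ln(5x). This is 0·(−∞); rewriting as ln(5x)/(1/(6x)) and applying L'Hôpital gives 0.
Hence the limit is e^0 = 1.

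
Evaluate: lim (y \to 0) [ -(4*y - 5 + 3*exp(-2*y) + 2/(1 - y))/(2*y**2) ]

Substitution gives 0/0 (the numerator vanishes to order 2).
Expand each term to order y^2: the coefficient of y^2 in 2·1/(1 - y) is 2 and in 3·e^(-2y) is 6.
Lower-order terms cancel with the polynomial part, so the numerator is (8)·y^2 + o(y^2), and the limit is (8)/(-2) = -4.

-4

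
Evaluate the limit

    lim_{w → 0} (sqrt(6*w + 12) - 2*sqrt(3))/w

A 0/0 form; rationalise with √(12 + 6w) + √12. This collapses the numerator to 6w, leaving 6/(√(12 + 6w) + √12) → 6/(2√12) = √(3)/2.

√(3)/2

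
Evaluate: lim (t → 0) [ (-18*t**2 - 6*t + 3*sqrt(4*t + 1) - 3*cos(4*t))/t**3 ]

12

Substitution gives 0/0; apply L'Hôpital's rule 3 times.
After differentiating numerator and denominator 3 times the quotient is (-192*sin(4*t) + 72/(4*t + 1)^(5/2))/(6); at t = 0 this is 12.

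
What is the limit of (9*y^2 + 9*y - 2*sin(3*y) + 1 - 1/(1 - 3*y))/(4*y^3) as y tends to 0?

-9/2

Substitution gives 0/0 (the numerator vanishes to order 3).
Expand each term to order y^3: the coefficient of y^3 in -2·sin(3y) is 9 and in −1/(1 - 3y) is -27.
Lower-order terms cancel with the polynomial part, so the numerator is (-18)·y^3 + o(y^3), and the limit is (-18)/(4) = -9/2.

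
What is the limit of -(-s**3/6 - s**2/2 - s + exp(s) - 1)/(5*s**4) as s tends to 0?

-1/120

Direct substitution gives 0/0.
Apply L'Hôpital: lim (-s^2/2 - s + e^(s) - 1)/(-20*s^3), still 0/0.
Apply L'Hôpital: lim (-s + e^(s) - 1)/(-60*s^2), still 0/0.
Apply L'Hôpital: lim (e^(s) - 1)/(-120*s), still 0/0.
After 4 applications of L'Hôpital's rule the quotient is (e^(s))/(-120); substituting s = 0 gives -1/120.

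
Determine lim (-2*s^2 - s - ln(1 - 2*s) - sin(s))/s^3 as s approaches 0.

Substitution gives 0/0; apply L'Hôpital's rule 3 times.
After differentiating numerator and denominator 3 times the quotient is (cos(s) - 16/(2*s - 1)^3)/(6); at s = 0 this is 17/6.

17/6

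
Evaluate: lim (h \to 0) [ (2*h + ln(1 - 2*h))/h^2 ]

-2

Direct substitution gives 0/0.
Apply L'Hôpital: lim (2 - 2/(1 - 2*h))/(2*h), still 0/0.
After 2 applications of L'Hôpital's rule the quotient is (-4/(1 - 2*h)^2)/(2); substituting h = 0 gives -2.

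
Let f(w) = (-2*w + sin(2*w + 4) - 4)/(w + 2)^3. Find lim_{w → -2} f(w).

-4/3

Direct substitution gives 0/0.
Apply L'Hôpital: lim (2*cos(2*w + 4) - 2)/(3*(w + 2)^2), still 0/0.
Apply L'Hôpital: lim (-4*sin(2*w + 4))/(6*w + 12), still 0/0.
After 3 applications of L'Hôpital's rule the quotient is (-8*cos(2*w + 4))/(6); substituting w = -2 gives -4/3.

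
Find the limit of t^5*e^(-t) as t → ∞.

Write as t^5/e^{1t}, an ∞/∞ form.
Exponential growth dominates any polynomial, so repeated L'Hôpital (or the standard result) gives 0.

0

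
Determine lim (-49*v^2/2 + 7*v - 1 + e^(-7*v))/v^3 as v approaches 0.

Direct substitution gives 0/0.
Apply L'Hôpital: lim (-49*v + 7 - 7*e^(-7*v))/(3*v^2), still 0/0.
Apply L'Hôpital: lim (-49 + 49*e^(-7*v))/(6*v), still 0/0.
After 3 applications of L'Hôpital's rule the quotient is (-343*e^(-7*v))/(6); substituting v = 0 gives -343/6.

-343/6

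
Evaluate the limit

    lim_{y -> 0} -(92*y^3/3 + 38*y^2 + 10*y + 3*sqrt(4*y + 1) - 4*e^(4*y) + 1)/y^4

218/3

Substitution gives 0/0 (the numerator vanishes to order 4).
Expand each term to order y^4: the coefficient of y^4 in -4·e^(4y) is -128/3 and in 3·√(1 + 4y) is -30.
Lower-order terms cancel with the polynomial part, so the numerator is (-218/3)·y^4 + o(y^4), and the limit is (-218/3)/(-1) = 218/3.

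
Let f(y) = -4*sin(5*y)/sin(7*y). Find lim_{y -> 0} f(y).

-20/7

Substitution gives 0/0.
Divide numerator and denominator by y: sin(5y)/y → 5 and sin(7y)/y → 7, so the limit is -4·5/7 = -20/7.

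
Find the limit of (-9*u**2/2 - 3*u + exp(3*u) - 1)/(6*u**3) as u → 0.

Direct substitution gives 0/0.
Apply L'Hôpital: lim (-9*u + 3*e^(3*u) - 3)/(18*u^2), still 0/0.
Apply L'Hôpital: lim (9*e^(3*u) - 9)/(36*u), still 0/0.
After 3 applications of L'Hôpital's rule the quotient is (27*e^(3*u))/(36); substituting u = 0 gives 3/4.

3/4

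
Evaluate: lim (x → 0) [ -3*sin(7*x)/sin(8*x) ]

Substitution gives 0/0.
Divide numerator and denominator by x: sin(7x)/x → 7 and sin(8x)/x → 8, so the limit is -3·7/8 = -21/8.

-21/8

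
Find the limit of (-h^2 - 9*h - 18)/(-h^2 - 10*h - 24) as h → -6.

3/2

At h = -6 both the top and bottom vanish — a removable singularity. Factoring out (h + 6) from each leaves (-h - 3)/(-h - 4), which at h = -6 equals 3/2.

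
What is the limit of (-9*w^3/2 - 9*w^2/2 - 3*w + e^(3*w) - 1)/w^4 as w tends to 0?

27/8

Direct substitution gives 0/0.
Apply L'Hôpital: lim (-27*w^2/2 - 9*w + 3*e^(3*w) - 3)/(4*w^3), still 0/0.
Apply L'Hôpital: lim (-27*w + 9*e^(3*w) - 9)/(12*w^2), still 0/0.
Apply L'Hôpital: lim (27*e^(3*w) - 27)/(24*w), still 0/0.
After 4 applications of L'Hôpital's rule the quotient is (81*e^(3*w))/(24); substituting w = 0 gives 27/8.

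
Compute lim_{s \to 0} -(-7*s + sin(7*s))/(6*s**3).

Direct substitution gives 0/0.
Apply L'Hôpital: lim (7*cos(7*s) - 7)/(-18*s^2), still 0/0.
Apply L'Hôpital: lim (-49*sin(7*s))/(-36*s), still 0/0.
After 3 applications of L'Hôpital's rule the quotient is (-343*cos(7*s))/(-36); substituting s = 0 gives 343/36.

343/36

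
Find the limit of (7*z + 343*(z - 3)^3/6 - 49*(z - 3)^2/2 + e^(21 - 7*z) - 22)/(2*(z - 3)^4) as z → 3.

2401/48

Direct substitution gives 0/0.
Apply L'Hôpital: lim (-49*z + 343*(z - 3)^2/2 - 7*e^(21 - 7*z) + 154)/(8*(z - 3)^3), still 0/0.
Apply L'Hôpital: lim (343*z + 49*e^(21 - 7*z) - 1078)/(24*(z - 3)^2), still 0/0.
Apply L'Hôpital: lim (343 - 343*e^(21 - 7*z))/(48*z - 144), still 0/0.
After 4 applications of L'Hôpital's rule the quotient is (2401*e^(21 - 7*z))/(48); substituting z = 3 gives 2401/48.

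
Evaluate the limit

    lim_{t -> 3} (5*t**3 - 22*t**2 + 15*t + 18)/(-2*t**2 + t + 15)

-18/11

At t = 3 both the top and bottom vanish — a removable singularity. Factoring out (t - 3) from each leaves (5*t^2 - 7*t - 6)/(-2*t - 5), which at t = 3 equals -18/11.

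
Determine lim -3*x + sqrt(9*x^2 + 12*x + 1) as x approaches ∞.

An ∞ − ∞ form. Rationalising with the conjugate, the difference becomes (12x + 1) / (√(9*x^2 + 12*x + 1) + 3x).
For large x the denominator behaves like 2·3x, so the quotient tends to 12/6 = 2.

2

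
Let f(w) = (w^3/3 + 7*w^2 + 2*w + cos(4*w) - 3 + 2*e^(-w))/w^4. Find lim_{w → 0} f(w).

43/4

Substitution gives 0/0; apply L'Hôpital's rule 4 times.
After differentiating numerator and denominator 4 times the quotient is (256*cos(4*w) + 2*e^(-w))/(24); at w = 0 this is 43/4.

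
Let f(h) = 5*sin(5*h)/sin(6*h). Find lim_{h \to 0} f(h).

25/6

Substitution gives 0/0.
Divide numerator and denominator by h: sin(5h)/h → 5 and sin(6h)/h → 6, so the limit is 5·5/6 = 25/6.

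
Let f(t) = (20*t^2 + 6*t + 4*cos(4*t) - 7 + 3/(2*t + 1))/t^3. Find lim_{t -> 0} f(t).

Substitution gives 0/0 (the numerator vanishes to order 3).
Expand each term to order t^3: the coefficient of t^3 in 4·cos(4t) is 0 and in 3·1/(1 + 2t) is -24.
Lower-order terms cancel with the polynomial part, so the numerator is (-24)·t^3 + o(t^3), and the limit is (-24)/(1) = -24.

-24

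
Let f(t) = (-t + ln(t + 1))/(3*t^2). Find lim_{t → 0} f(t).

Direct substitution gives 0/0.
Apply L'Hôpital: lim (-1 + 1/(t + 1))/(6*t), still 0/0.
After 2 applications of L'Hôpital's rule the quotient is (-1/(t + 1)^2)/(6); substituting t = 0 gives -1/6.

-1/6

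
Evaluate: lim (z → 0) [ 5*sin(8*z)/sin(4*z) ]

10

Substitution gives 0/0.
Divide numerator and denominator by z: sin(8z)/z → 8 and sin(4z)/z → 4, so the limit is 5·8/4 = 10.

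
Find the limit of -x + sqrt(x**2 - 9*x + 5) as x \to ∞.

-9/2

An ∞ − ∞ form. Rationalising with the conjugate, the difference becomes (-9x + 5) / (√(x^2 - 9*x + 5) + x).
For large x the denominator behaves like 2·x, so the quotient tends to -9/2 = -9/2.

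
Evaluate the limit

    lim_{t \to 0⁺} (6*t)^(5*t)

Base → 0⁺ and exponent → 0⁺: a 0^0 form.
Take logs: 5t·ln(6t). This is 0·(−∞); rewriting as ln(6t)/(1/(5t)) and applying L'Hôpital gives 0.
Hence the limit is e^0 = 1.

1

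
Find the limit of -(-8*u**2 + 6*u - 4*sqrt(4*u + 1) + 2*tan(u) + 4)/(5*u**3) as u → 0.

Substitution gives 0/0 (the numerator vanishes to order 3).
Expand each term to order u^3: the coefficient of u^3 in 2·tan(u) is 2/3 and in -4·√(1 + 4u) is -16.
Lower-order terms cancel with the polynomial part, so the numerator is (-46/3)·u^3 + o(u^3), and the limit is (-46/3)/(-5) = 46/15.

46/15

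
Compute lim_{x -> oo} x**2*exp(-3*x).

Write as x^2/e^{3x}, an ∞/∞ form.
Exponential growth dominates any polynomial, so repeated L'Hôpital (or the standard result) gives 0.

0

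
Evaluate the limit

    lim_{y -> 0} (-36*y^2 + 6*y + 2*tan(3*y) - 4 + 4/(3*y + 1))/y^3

Substitution gives 0/0; apply L'Hôpital's rule 3 times.
After differentiating numerator and denominator 3 times the quotient is (324*tan(3*y)^2/cos(3*y)^2 + 108/cos(3*y)^2 - 648/(3*y + 1)^4)/(6); at y = 0 this is -90.

-90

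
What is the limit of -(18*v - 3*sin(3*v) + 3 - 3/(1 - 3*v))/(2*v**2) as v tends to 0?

Substitution gives 0/0 (the numerator vanishes to order 2).
Expand each term to order v^2: the coefficient of v^2 in -3·sin(3v) is 0 and in -3·1/(1 - 3v) is -27.
Lower-order terms cancel with the polynomial part, so the numerator is (-27)·v^2 + o(v^2), and the limit is (-27)/(-2) = 27/2.

27/2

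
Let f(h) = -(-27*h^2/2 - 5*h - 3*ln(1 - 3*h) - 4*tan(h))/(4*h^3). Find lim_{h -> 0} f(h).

-77/12

Substitution gives 0/0 (the numerator vanishes to order 3).
Expand each term to order h^3: the coefficient of h^3 in -4·tan(h) is -4/3 and in -3·ln(1 - 3h) is 27.
Lower-order terms cancel with the polynomial part, so the numerator is (77/3)·h^3 + o(h^3), and the limit is (77/3)/(-4) = -77/12.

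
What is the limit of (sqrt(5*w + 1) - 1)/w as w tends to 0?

A 0/0 form; rationalise with √(1 + 5w) + √1. This collapses the numerator to 5w, leaving 5/(√(1 + 5w) + √1) → 5/(2√1) = 5/2.

5/2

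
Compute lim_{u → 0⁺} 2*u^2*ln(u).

0

This is a 0·(−∞) form. Rewrite as 2·ln(u) / u^(−2) and apply L'Hôpital:
the derivative quotient is 2·(1/u) / (−2·u^(−3)) = (-2/2)·u^2 → 0.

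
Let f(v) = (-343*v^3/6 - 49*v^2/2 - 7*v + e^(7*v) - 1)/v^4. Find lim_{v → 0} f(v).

Direct substitution gives 0/0.
Apply L'Hôpital: lim (-343*v^2/2 - 49*v + 7*e^(7*v) - 7)/(4*v^3), still 0/0.
Apply L'Hôpital: lim (-343*v + 49*e^(7*v) - 49)/(12*v^2), still 0/0.
Apply L'Hôpital: lim (343*e^(7*v) - 343)/(24*v), still 0/0.
After 4 applications of L'Hôpital's rule the quotient is (2401*e^(7*v))/(24); substituting v = 0 gives 2401/24.

2401/24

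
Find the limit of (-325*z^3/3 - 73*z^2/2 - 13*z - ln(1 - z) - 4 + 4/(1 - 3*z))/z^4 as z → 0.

1297/4

Substitution gives 0/0; apply L'Hôpital's rule 4 times.
After differentiating numerator and denominator 4 times the quotient is (-7776/(3*z - 1)^5 + 6/(z - 1)^4)/(24); at z = 0 this is 1297/4.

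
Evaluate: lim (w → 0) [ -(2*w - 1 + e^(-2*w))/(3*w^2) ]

Direct substitution gives 0/0.
Apply L'Hôpital: lim (2 - 2*e^(-2*w))/(-6*w), still 0/0.
After 2 applications of L'Hôpital's rule the quotient is (4*e^(-2*w))/(-6); substituting w = 0 gives -2/3.

-2/3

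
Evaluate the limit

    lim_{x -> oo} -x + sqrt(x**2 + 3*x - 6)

This has the form ∞ − ∞. Multiply and divide by the conjugate √(x^2 + 3*x - 6) + x.
That gives (3x - 6) / (√(x^2 + 3*x - 6) + x).
Divide numerator and denominator by x: the limit is 3/(2·1) = 3/2.

3/2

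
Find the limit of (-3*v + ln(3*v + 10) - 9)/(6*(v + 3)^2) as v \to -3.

Direct substitution gives 0/0.
Apply L'Hôpital: lim (-3 + 3/(3*v + 10))/(12*v + 36), still 0/0.
After 2 applications of L'Hôpital's rule the quotient is (-9/(3*v + 10)^2)/(12); substituting v = -3 gives -3/4.

-3/4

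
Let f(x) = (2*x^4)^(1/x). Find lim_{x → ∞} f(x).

1

Base → ∞ and exponent → 0: an ∞^0 form.
Take logs: (1/x)·ln(2·x^4) = (ln 2 + 4·ln x)/x → 0.
So the limit is e^0 = 1.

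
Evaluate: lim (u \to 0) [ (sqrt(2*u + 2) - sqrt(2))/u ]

A 0/0 form; rationalise with √(2 + 2u) + √2. This collapses the numerator to 2u, leaving 2/(√(2 + 2u) + √2) → 2/(2√2) = √(2)/2.

√(2)/2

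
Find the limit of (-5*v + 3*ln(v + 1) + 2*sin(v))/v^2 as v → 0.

-3/2

Substitution gives 0/0; apply L'Hôpital's rule 2 times.
After differentiating numerator and denominator 2 times the quotient is (-2*sin(v) - 3/(v + 1)^2)/(2); at v = 0 this is -3/2.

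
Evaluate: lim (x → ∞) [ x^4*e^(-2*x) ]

Write as x^4/e^{2x}, an ∞/∞ form.
Exponential growth dominates any polynomial, so repeated L'Hôpital (or the standard result) gives 0.

0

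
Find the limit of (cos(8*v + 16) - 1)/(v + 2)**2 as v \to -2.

-32

Direct substitution gives 0/0.
Apply L'Hôpital: lim (-8*sin(8*v + 16))/(2*v + 4), still 0/0.
After 2 applications of L'Hôpital's rule the quotient is (-64*cos(8*v + 16))/(2); substituting v = -2 gives -32.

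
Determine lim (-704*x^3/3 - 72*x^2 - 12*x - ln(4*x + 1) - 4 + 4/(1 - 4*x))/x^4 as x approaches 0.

1088

Substitution gives 0/0; apply L'Hôpital's rule 4 times.
After differentiating numerator and denominator 4 times the quotient is (1536/(4*x + 1)^4 - 24576/(4*x - 1)^5)/(24); at x = 0 this is 1088.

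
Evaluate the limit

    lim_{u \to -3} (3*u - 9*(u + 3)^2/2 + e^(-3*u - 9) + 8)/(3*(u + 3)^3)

Direct substitution gives 0/0.
Apply L'Hôpital: lim (-9*u - 3*e^(-3*u - 9) - 24)/(9*(u + 3)^2), still 0/0.
Apply L'Hôpital: lim (9*e^(-3*u - 9) - 9)/(18*u + 54), still 0/0.
After 3 applications of L'Hôpital's rule the quotient is (-27*e^(-3*u - 9))/(18); substituting u = -3 gives -3/2.

-3/2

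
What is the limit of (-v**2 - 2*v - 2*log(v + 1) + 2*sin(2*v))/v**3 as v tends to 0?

Substitution gives 0/0 (the numerator vanishes to order 3).
Expand each term to order v^3: the coefficient of v^3 in 2·sin(2v) is -8/3 and in -2·ln(1 + v) is -2/3.
Lower-order terms cancel with the polynomial part, so the numerator is (-10/3)·v^3 + o(v^3), and the limit is (-10/3)/(1) = -10/3.

-10/3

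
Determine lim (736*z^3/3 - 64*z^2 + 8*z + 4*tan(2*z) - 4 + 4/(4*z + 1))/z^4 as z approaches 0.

Substitution gives 0/0 (the numerator vanishes to order 4).
Expand each term to order z^4: the coefficient of z^4 in 4·1/(1 + 4z) is 1024 and in 4·tan(2z) is 0.
Lower-order terms cancel with the polynomial part, so the numerator is (1024)·z^4 + o(z^4), and the limit is (1024)/(1) = 1024.

1024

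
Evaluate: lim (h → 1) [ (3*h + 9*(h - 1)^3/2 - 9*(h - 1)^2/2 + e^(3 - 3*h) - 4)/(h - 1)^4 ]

Direct substitution gives 0/0.
Apply L'Hôpital: lim (-9*h + 27*(h - 1)^2/2 - 3*e^(3 - 3*h) + 12)/(4*(h - 1)^3), still 0/0.
Apply L'Hôpital: lim (27*h + 9*e^(3 - 3*h) - 36)/(12*(h - 1)^2), still 0/0.
Apply L'Hôpital: lim (27 - 27*e^(3 - 3*h))/(24*h - 24), still 0/0.
After 4 applications of L'Hôpital's rule the quotient is (81*e^(3 - 3*h))/(24); substituting h = 1 gives 27/8.

27/8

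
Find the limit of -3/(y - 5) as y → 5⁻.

∞

As y → 5⁻, (y - 5) → 0⁻, so (y - 5)^1 → 0⁻ and -3/(y - 5)^1 → ∞.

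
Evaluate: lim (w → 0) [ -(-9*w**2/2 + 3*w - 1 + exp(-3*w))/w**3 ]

Direct substitution gives 0/0.
Apply L'Hôpital: lim (-9*w + 3 - 3*e^(-3*w))/(-3*w^2), still 0/0.
Apply L'Hôpital: lim (-9 + 9*e^(-3*w))/(-6*w), still 0/0.
After 3 applications of L'Hôpital's rule the quotient is (-27*e^(-3*w))/(-6); substituting w = 0 gives 9/2.

9/2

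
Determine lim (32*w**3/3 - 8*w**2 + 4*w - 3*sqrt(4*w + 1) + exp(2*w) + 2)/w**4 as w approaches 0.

Substitution gives 0/0 (the numerator vanishes to order 4).
Expand each term to order w^4: the coefficient of w^4 in -3·√(1 + 4w) is 30 and in e^(2w) is 2/3.
Lower-order terms cancel with the polynomial part, so the numerator is (92/3)·w^4 + o(w^4), and the limit is (92/3)/(1) = 92/3.

92/3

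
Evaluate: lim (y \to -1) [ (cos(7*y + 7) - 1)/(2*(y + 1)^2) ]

-49/4

Direct substitution gives 0/0.
Apply L'Hôpital: lim (-7*sin(7*y + 7))/(4*y + 4), still 0/0.
After 2 applications of L'Hôpital's rule the quotient is (-49*cos(7*y + 7))/(4); substituting y = -1 gives -49/4.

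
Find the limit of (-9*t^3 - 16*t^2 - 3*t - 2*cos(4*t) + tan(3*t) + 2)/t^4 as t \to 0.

Substitution gives 0/0; apply L'Hôpital's rule 4 times.
After differentiating numerator and denominator 4 times the quotient is (-512*cos(4*t) + 1944*tan(3*t)^5 + 3240*tan(3*t)^3 + 1296*tan(3*t))/(24); at t = 0 this is -64/3.

-64/3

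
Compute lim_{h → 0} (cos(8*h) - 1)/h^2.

-32

Direct substitution gives 0/0.
Apply L'Hôpital: lim (-8*sin(8*h))/(2*h), still 0/0.
After 2 applications of L'Hôpital's rule the quotient is (-64*cos(8*h))/(2); substituting h = 0 gives -32.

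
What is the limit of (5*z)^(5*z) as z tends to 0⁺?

1

Base → 0⁺ and exponent → 0⁺: a 0^0 form.
Take logs: 5z·ln(5z). This is 0·(−∞); rewriting as ln(5z)/(1/(5z)) and applying L'Hôpital gives 0.
Hence the limit is e^0 = 1.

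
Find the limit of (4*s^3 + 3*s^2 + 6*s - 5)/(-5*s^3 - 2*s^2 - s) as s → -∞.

-4/5

Numerator and denominator both have degree 3.
Dividing every term by s^3, all lower-order terms vanish and the limit is the ratio of leading coefficients, 4/(-5) = -4/5.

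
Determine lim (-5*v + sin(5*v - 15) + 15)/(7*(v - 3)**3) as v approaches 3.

-125/42

Direct substitution gives 0/0.
Apply L'Hôpital: lim (5*cos(5*v - 15) - 5)/(21*(v - 3)^2), still 0/0.
Apply L'Hôpital: lim (-25*sin(5*v - 15))/(42*v - 126), still 0/0.
After 3 applications of L'Hôpital's rule the quotient is (-125*cos(5*v - 15))/(42); substituting v = 3 gives -125/42.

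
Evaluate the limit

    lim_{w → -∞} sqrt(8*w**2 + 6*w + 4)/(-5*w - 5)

2*√(2)/5

For large |w|, √(8*w^2 + 6*w + 4) ≈ √8·|w| and the denominator ≈ -5w.
Since w → −∞, |w| = −w, giving −√8/(-5) = 2*√(2)/5.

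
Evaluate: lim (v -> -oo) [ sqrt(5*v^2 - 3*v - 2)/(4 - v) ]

√(5)

For large |v|, √(5*v^2 - 3*v - 2) ≈ √5·|v| and the denominator ≈ -v.
Since v → −∞, |v| = −v, giving −√5/(-1) = √(5).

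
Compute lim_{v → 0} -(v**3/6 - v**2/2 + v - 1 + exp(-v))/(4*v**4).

-1/96

Direct substitution gives 0/0.
Apply L'Hôpital: lim (v^2/2 - v + 1 - e^(-v))/(-16*v^3), still 0/0.
Apply L'Hôpital: lim (v - 1 + e^(-v))/(-48*v^2), still 0/0.
Apply L'Hôpital: lim (1 - e^(-v))/(-96*v), still 0/0.
After 4 applications of L'Hôpital's rule the quotient is (e^(-v))/(-96); substituting v = 0 gives -1/96.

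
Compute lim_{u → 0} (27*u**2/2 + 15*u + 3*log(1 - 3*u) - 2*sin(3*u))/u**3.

-18

Substitution gives 0/0; apply L'Hôpital's rule 3 times.
After differentiating numerator and denominator 3 times the quotient is (54*cos(3*u) + 162/(3*u - 1)^3)/(6); at u = 0 this is -18.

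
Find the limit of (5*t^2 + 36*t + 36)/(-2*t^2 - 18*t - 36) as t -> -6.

-4

Direct substitution gives 0/0, so factor. Both numerator and denominator have (t + 6) as a factor.
After cancelling, the expression reduces to (5*t + 6)/(-2*t - 6).
Substituting t = -6 gives -4.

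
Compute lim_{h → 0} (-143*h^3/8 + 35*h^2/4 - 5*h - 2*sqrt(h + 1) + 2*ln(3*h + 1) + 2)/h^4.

Substitution gives 0/0 (the numerator vanishes to order 4).
Expand each term to order h^4: the coefficient of h^4 in 2·ln(1 + 3h) is -81/2 and in -2·√(1 + h) is 5/64.
Lower-order terms cancel with the polynomial part, so the numerator is (-2587/64)·h^4 + o(h^4), and the limit is (-2587/64)/(1) = -2587/64.

-2587/64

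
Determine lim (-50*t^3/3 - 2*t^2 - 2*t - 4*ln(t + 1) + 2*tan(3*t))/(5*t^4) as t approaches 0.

1/5

Substitution gives 0/0 (the numerator vanishes to order 4).
Expand each term to order t^4: the coefficient of t^4 in -4·ln(1 + t) is 1 and in 2·tan(3t) is 0.
Lower-order terms cancel with the polynomial part, so the numerator is (1)·t^4 + o(t^4), and the limit is (1)/(5) = 1/5.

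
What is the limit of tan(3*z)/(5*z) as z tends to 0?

3/5

Substitution gives 0/0.
Since tan(u)/u → 1 as u → 0, tan(3z)/(3z) → 1 and the limit is 3/5.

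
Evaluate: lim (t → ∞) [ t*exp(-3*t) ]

0

Write as t^1/e^{3t}, an ∞/∞ form.
Exponential growth dominates any polynomial, so repeated L'Hôpital (or the standard result) gives 0.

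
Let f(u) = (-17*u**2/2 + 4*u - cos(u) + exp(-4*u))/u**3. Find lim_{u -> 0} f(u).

-32/3

Substitution gives 0/0 (the numerator vanishes to order 3).
Expand each term to order u^3: the coefficient of u^3 in e^(-4u) is -32/3 and in −cos(u) is 0.
Lower-order terms cancel with the polynomial part, so the numerator is (-32/3)·u^3 + o(u^3), and the limit is (-32/3)/(1) = -32/3.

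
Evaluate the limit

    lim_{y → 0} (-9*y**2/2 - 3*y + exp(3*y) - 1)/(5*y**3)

Direct substitution gives 0/0.
Apply L'Hôpital: lim (-9*y + 3*e^(3*y) - 3)/(15*y^2), still 0/0.
Apply L'Hôpital: lim (9*e^(3*y) - 9)/(30*y), still 0/0.
After 3 applications of L'Hôpital's rule the quotient is (27*e^(3*y))/(30); substituting y = 0 gives 9/10.

9/10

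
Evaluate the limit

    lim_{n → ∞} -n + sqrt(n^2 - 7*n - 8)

This has the form ∞ − ∞. Multiply and divide by the conjugate √(n^2 - 7*n - 8) + n.
That gives (-7n - 8) / (√(n^2 - 7*n - 8) + n).
Divide numerator and denominator by n: the limit is -7/(2·1) = -7/2.

-7/2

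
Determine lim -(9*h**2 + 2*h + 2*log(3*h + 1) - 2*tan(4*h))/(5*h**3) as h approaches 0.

Substitution gives 0/0 (the numerator vanishes to order 3).
Expand each term to order h^3: the coefficient of h^3 in -2·tan(4h) is -128/3 and in 2·ln(1 + 3h) is 18.
Lower-order terms cancel with the polynomial part, so the numerator is (-74/3)·h^3 + o(h^3), and the limit is (-74/3)/(-5) = 74/15.

74/15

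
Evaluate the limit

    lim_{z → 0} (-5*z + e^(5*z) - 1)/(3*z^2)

Direct substitution gives 0/0.
Apply L'Hôpital: lim (5*e^(5*z) - 5)/(6*z), still 0/0.
After 2 applications of L'Hôpital's rule the quotient is (25*e^(5*z))/(6); substituting z = 0 gives 25/6.

25/6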